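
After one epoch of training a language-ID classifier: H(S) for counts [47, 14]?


Probabilities: [47/61, 14/61] ≈ [0.7705, 0.2295]
H = -((47/61)·log₂(47/61) + (14/61)·log₂(14/61))
  = 0.7772 bits

0.7772 bits


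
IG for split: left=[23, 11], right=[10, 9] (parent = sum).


Parent = [33, 20], H_parent = 0.9562
H_left = 0.9082 (n=34), H_right = 0.998 (n=19)
H_children = (34/53)·0.9082 + (19/53)·0.998 = 0.9404
IG = 0.9562 - 0.9404 = 0.0158

0.0158


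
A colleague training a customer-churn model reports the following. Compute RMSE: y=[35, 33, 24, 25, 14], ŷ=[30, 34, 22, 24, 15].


MSE = 32/5 = 6.4
RMSE = √(32/5) = 2.5298

2.5298


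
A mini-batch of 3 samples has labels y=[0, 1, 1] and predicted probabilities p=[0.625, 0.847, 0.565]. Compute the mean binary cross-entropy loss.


L[0] = -ln(1-0.625) = -ln(0.375) = 0.9808
L[1] = -ln(0.847) = 0.1661
L[2] = -ln(0.565) = 0.5709
mean = (0.9808 + 0.1661 + 0.5709)/3 = 0.5726

0.5726


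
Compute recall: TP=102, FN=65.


Recall = TP/(TP+FN)
= 102/(102+65)
= 102/167 = 61.08%

61.08%


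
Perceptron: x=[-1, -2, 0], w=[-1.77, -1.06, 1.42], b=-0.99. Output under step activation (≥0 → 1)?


z = (-1)·(-1.77) + (-2)·(-1.06) + (0)·(1.42) - 0.99
  = 2.9
step(z) = 1 (z≥0)

1


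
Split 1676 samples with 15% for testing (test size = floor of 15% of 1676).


Test = ⌊1676·15/100⌋ = 251
Train = 1676 - 251 = 1425

Train: 1425, Test: 251


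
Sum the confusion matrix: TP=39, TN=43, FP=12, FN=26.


Total = TP + TN + FP + FN
= 39 + 43 + 12 + 26
= 120
(Predicted positive: 51, predicted negative: 69)

120


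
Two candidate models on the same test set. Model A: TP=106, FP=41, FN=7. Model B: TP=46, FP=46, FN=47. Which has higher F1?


Model A: P=106/147=0.7211, R=106/113=0.9381, F1=2PR/(P+R)=2TP/(2TP+FP+FN)=212/260=0.8154
Model B: P=46/92=0.5, R=46/93=0.4946, F1=2PR/(P+R)=2TP/(2TP+FP+FN)=92/185=0.4973
0.8154 > 0.4973 → Model A

Model A


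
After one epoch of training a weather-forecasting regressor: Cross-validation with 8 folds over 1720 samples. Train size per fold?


Fold size = 1720/8 = 215
Training per fold = 1720 - 215 = 1505

1505


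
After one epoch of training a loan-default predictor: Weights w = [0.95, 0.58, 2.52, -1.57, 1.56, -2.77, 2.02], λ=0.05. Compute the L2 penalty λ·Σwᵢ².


‖w‖₂² = (0.95)² + (0.58)² + (2.52)² + (-1.57)² + (1.56)² + (-2.77)² + (2.02)²
     = 0.9025 + 0.3364 + 6.3504 + 2.4649 + 2.4336 + 7.6729 + 4.0804
     = 24.2411
λ·‖w‖₂² = 0.05·24.2411 = 1.212055

1.212055


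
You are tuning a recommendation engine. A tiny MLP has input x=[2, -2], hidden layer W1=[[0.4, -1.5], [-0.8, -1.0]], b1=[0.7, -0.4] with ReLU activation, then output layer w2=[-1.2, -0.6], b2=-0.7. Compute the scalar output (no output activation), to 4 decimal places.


z1[0] = (0.4)·(2) + (-1.5)·(-2) + 0.7 = 4.5
z1[1] = (-0.8)·(2) + (-1.0)·(-2) - 0.4 = 0.0
h = ReLU(z1) = [4.5, 0.0]
output = (-1.2)·(4.5) + (-0.6)·(0.0) - 0.7 = -6.1

-6.1


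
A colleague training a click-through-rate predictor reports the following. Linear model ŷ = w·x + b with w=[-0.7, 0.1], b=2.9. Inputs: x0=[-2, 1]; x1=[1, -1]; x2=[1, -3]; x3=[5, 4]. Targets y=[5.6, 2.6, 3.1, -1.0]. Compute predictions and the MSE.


ŷ0 = (-0.7)·(-2) + (0.1)·(1) + 2.9 = 4.4
ŷ1 = (-0.7)·(1) + (0.1)·(-1) + 2.9 = 2.1
ŷ2 = (-0.7)·(1) + (0.1)·(-3) + 2.9 = 1.9
ŷ3 = (-0.7)·(5) + (0.1)·(4) + 2.9 = -0.2
errors² = [1.44, 0.25, 1.44, 0.64]
MSE = 3.7700/4 = 0.9425

0.9425


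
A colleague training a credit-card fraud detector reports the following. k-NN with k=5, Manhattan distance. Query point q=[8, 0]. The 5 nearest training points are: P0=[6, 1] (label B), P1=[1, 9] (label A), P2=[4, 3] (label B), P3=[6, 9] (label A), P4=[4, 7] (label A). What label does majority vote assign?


d(q,P0) = 3  (label B)
d(q,P1) = 16  (label A)
d(q,P2) = 7  (label B)
d(q,P3) = 11  (label A)
d(q,P4) = 11  (label A)
Votes: A=3, B=2
Majority → A

A


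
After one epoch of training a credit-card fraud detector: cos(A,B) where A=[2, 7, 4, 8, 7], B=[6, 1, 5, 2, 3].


A·B = 2·6 + 7·1 + 4·5 + 8·2 + 7·3 = 76
‖A‖ = √182 = 13.4907, ‖B‖ = √75 = 8.6603
cos = 76/(√182·√75) = 76/√13650 = 0.6505

0.6505


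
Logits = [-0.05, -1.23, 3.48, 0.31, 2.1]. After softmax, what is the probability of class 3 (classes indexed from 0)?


Exponentials: e^-0.05=0.9512, e^-1.23=0.2923, e^3.48=32.4597, e^0.31=1.3634, e^2.1=8.1662
Sum = 43.2328
Softmax = [0.022, 0.0068, 0.7508, 0.0315, 0.1889]
p[3] = 1.3634/43.2328 = 0.0315

0.0315


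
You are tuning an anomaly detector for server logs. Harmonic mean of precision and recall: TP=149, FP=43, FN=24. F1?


Precision = 149/192 = 0.776
Recall = 149/173 = 0.8613
F1 = 2·P·R/(P+R) = 2·TP/(2·TP+FP+FN) = 298/(298+43+24) = 298/365 = 0.8164

0.8164


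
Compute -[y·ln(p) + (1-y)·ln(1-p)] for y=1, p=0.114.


BCE = -[y·ln(p) + (1-y)·ln(1-p)]
= -1·ln(0.114) - 0
= -ln(0.114) = 2.1716

2.1716


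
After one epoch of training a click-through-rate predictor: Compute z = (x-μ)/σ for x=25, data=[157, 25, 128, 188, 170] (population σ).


μ = 133.6, σ = 57.7186
z = (25 - 133.6)/57.7186 = -1.8815

-1.8815


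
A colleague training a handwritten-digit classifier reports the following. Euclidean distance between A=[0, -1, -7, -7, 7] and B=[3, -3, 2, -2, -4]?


d = √((0-3)² + (-1+ 3)² + (-7-2)² + (-7+ 2)² + (7+ 4)²)
  = √(9 + 4 + 81 + 25 + 121)
  = √240 = 15.4919

15.4919


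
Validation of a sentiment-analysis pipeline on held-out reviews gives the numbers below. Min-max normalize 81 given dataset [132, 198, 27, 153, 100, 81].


min=27, max=198
(81-27)/(198-27) = 54/171 = 0.3158

0.3158


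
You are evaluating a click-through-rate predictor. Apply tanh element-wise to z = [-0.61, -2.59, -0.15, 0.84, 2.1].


tanh(-0.61) = -0.5441
tanh(-2.59) = -0.9888
tanh(-0.15) = -0.1489
tanh(0.84) = 0.6858
tanh(2.1) = 0.9705
result = [-0.5441, -0.9888, -0.1489, 0.6858, 0.9705]

[-0.5441, -0.9888, -0.1489, 0.6858, 0.9705]


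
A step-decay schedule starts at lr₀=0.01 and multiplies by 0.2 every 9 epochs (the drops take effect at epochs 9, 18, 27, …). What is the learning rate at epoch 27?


n_drops = ⌊27/9⌋ = 3
lr = 0.01·0.2^3 = 0.01·0.008 = 0.00008

0.00008


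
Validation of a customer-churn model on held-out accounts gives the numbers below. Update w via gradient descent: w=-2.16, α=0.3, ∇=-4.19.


w_new = w - α·∇
= -2.16 - 0.3·-4.19
= -2.16 + 1.257
= -0.903

-0.903


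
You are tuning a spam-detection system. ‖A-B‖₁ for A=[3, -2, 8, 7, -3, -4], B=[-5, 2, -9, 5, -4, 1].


d = |3+ 5| + |-2-2| + |8+ 9| + |7-5| + |-3+ 4| + |-4-1|
  = 8 + 4 + 17 + 2 + 1 + 5
  = 37

37


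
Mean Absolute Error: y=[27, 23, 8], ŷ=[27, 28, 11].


Absolute errors: |27-27|=0, |23-28|=5, |8-11|=3
Sum = 8
MAE = 8/3 = 8/3

8/3


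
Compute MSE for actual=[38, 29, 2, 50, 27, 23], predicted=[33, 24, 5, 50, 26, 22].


Squared errors: (38-33)²=25, (29-24)²=25, (2-5)²=9, (50-50)²=0, (27-26)²=1, (23-22)²=1
Sum = 61
MSE = 61/6 = 61/6

61/6


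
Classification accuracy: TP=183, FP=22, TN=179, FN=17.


Accuracy = (TP+TN)/(TP+TN+FP+FN)
= (183+179)/(401)
= 362/401 = 90.27%

90.27%


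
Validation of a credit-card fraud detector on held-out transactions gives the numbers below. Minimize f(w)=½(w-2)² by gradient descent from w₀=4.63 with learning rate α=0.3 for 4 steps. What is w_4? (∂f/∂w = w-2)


step 1: grad = 4.63-2 = 2.63; w = 4.63 - 0.3·(2.63) = 3.841
step 2: grad = 3.841-2 = 1.841; w = 3.841 - 0.3·(1.841) = 3.2887
step 3: grad = 3.2887-2 = 1.2887; w = 3.2887 - 0.3·(1.2887) = 2.90209
step 4: grad = 2.90209-2 = 0.90209; w = 2.90209 - 0.3·(0.90209) = 2.631463

2.631463


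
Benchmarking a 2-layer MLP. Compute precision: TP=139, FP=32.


Precision = TP/(TP+FP)
= 139/(139+32)
= 139/171 = 81.29%

81.29%


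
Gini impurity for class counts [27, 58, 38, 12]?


Probabilities: [27/135, 58/135, 38/135, 12/135] ≈ [0.2, 0.4296, 0.2815, 0.0889]
Σpᵢ² = (729 + 3364 + 1444 + 144)/135² = 5681/18225
Gini = 1 - Σpᵢ² = 1 - 5681/18225 = 0.6883

0.6883


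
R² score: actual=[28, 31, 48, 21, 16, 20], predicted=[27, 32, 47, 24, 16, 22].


ȳ = 27.3333
SS_res = Σ(y-ŷ)² = 16
SS_tot = Σ(y-ȳ)² = 663.33
R² = 1 - SS_res/SS_tot = 1 - 0.0241 = 0.9759

0.9759


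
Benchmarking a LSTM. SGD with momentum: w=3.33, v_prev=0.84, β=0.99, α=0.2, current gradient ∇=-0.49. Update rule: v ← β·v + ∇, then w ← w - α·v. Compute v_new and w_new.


v_new = 0.99·0.84 - 0.49 = 0.8316 - 0.49 = 0.3416
w_new = 3.33 - 0.2·0.3416 = 3.33 - 0.06832 = 3.26168

v_new=0.3416, w_new=3.26168


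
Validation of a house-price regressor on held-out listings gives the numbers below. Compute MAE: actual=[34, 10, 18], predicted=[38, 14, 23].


Absolute errors: |34-38|=4, |10-14|=4, |18-23|=5
Sum = 13
MAE = 13/3 = 13/3

13/3


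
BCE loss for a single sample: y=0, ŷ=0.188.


BCE = -[y·ln(p) + (1-y)·ln(1-p)]
= -0 - 1·ln(1-0.188)
= -ln(0.812) = 0.2083

0.2083


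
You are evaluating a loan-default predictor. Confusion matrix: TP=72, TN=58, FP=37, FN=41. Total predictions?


Total = TP + TN + FP + FN
= 72 + 58 + 37 + 41
= 208
(Predicted positive: 109, predicted negative: 99)

208


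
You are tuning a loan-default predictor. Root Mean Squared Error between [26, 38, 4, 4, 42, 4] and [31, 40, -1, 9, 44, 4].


MSE = 83/6 = 13.8333
RMSE = √(83/6) = 3.7193

3.7193


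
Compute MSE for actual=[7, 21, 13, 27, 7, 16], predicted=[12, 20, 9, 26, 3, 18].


Squared errors: (7-12)²=25, (21-20)²=1, (13-9)²=16, (27-26)²=1, (7-3)²=16, (16-18)²=4
Sum = 63
MSE = 63/6 = 21/2

21/2


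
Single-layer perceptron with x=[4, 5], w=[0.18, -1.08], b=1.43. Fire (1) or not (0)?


z = (4)·(0.18) + (5)·(-1.08) + 1.43
  = -3.25
step(z) = 0 (z<0)

0


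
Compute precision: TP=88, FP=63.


Precision = TP/(TP+FP)
= 88/(88+63)
= 88/151 = 58.28%

58.28%


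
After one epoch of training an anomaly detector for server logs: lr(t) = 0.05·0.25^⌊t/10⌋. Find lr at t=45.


n_drops = ⌊45/10⌋ = 4
lr = 0.05·0.25^4 = 0.05·0.00390625 = 0.0001953125

0.0001953125


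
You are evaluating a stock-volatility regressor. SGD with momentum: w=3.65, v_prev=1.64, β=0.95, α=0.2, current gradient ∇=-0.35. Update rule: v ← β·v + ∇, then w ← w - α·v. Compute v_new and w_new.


v_new = 0.95·1.64 - 0.35 = 1.558 - 0.35 = 1.208
w_new = 3.65 - 0.2·1.208 = 3.65 - 0.2416 = 3.4084

v_new=1.208, w_new=3.4084


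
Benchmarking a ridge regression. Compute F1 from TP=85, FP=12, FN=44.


Precision = 85/97 = 0.8763
Recall = 85/129 = 0.6589
F1 = 2·P·R/(P+R) = 2·TP/(2·TP+FP+FN) = 170/(170+12+44) = 170/226 = 0.7522

0.7522


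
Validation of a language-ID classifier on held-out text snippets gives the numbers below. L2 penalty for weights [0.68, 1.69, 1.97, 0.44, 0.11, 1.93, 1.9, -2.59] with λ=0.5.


‖w‖₂² = (0.68)² + (1.69)² + (1.97)² + (0.44)² + (0.11)² + (1.93)² + (1.9)² + (-2.59)²
     = 0.4624 + 2.8561 + 3.8809 + 0.1936 + 0.0121 + 3.7249 + 3.61 + 6.7081
     = 21.4481
λ·‖w‖₂² = 0.5·21.4481 = 10.72405

10.72405


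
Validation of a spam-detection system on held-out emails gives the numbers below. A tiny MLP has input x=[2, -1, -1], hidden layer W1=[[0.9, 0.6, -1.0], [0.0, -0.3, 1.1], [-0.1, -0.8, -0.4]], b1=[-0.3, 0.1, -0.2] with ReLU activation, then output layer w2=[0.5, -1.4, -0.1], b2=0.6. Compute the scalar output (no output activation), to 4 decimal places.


z1[0] = (0.9)·(2) + (0.6)·(-1) + (-1.0)·(-1) - 0.3 = 1.9
z1[1] = (0.0)·(2) + (-0.3)·(-1) + (1.1)·(-1) + 0.1 = -0.7
z1[2] = (-0.1)·(2) + (-0.8)·(-1) + (-0.4)·(-1) - 0.2 = 0.8
h = ReLU(z1) = [1.9, 0.0, 0.8]
output = (0.5)·(1.9) + (-1.4)·(0.0) + (-0.1)·(0.8) + 0.6 = 1.47

1.47


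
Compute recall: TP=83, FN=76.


Recall = TP/(TP+FN)
= 83/(83+76)
= 83/159 = 52.2%

52.2%


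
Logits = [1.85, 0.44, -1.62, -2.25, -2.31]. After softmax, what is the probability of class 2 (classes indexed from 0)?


Exponentials: e^1.85=6.3598, e^0.44=1.5527, e^-1.62=0.1979, e^-2.25=0.1054, e^-2.31=0.0993
Sum = 8.3151
Softmax = [0.7649, 0.1867, 0.0238, 0.0127, 0.0119]
p[2] = 0.1979/8.3151 = 0.0238

0.0238


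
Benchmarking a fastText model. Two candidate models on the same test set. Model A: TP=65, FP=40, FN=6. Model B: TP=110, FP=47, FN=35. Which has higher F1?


Model A: P=65/105=0.619, R=65/71=0.9155, F1=2PR/(P+R)=2TP/(2TP+FP+FN)=130/176=0.7386
Model B: P=110/157=0.7006, R=110/145=0.7586, F1=2PR/(P+R)=2TP/(2TP+FP+FN)=220/302=0.7285
0.7386 > 0.7285 → Model A

Model A


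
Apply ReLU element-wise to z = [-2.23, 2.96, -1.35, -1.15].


ReLU(-2.23) = max(0, -2.23) = 0.0
ReLU(2.96) = max(0, 2.96) = 2.96
ReLU(-1.35) = max(0, -1.35) = 0.0
ReLU(-1.15) = max(0, -1.15) = 0.0
result = [0.0, 2.96, 0.0, 0.0]

[0.0, 2.96, 0.0, 0.0]


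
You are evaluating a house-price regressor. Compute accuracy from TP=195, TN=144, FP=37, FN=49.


Accuracy = (TP+TN)/(TP+TN+FP+FN)
= (195+144)/(425)
= 339/425 = 79.76%

79.76%


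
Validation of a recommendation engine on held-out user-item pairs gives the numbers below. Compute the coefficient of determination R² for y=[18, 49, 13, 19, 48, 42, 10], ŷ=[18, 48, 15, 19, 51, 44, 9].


ȳ = 28.4286
SS_res = Σ(y-ŷ)² = 19
SS_tot = Σ(y-ȳ)² = 1765.71
R² = 1 - SS_res/SS_tot = 1 - 0.0108 = 0.9892

0.9892


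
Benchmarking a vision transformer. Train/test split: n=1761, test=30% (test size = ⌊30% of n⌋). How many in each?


Test = ⌊1761·30/100⌋ = 528
Train = 1761 - 528 = 1233

Train: 1233, Test: 528


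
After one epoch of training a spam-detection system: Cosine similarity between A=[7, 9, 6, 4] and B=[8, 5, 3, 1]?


A·B = 7·8 + 9·5 + 6·3 + 4·1 = 123
‖A‖ = √182 = 13.4907, ‖B‖ = √99 = 9.9499
cos = 123/(√182·√99) = 123/√18018 = 0.9163

0.9163


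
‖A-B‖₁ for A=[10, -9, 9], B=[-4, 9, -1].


d = |10+ 4| + |-9-9| + |9+ 1|
  = 14 + 18 + 10
  = 42

42


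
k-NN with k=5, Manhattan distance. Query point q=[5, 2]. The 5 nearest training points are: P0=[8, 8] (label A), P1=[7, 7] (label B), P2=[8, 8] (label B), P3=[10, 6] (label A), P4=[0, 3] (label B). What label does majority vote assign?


d(q,P0) = 9  (label A)
d(q,P1) = 7  (label B)
d(q,P2) = 9  (label B)
d(q,P3) = 9  (label A)
d(q,P4) = 6  (label B)
Votes: A=2, B=3
Majority → B

B


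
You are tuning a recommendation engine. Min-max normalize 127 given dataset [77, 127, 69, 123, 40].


min=40, max=127
(127-40)/(127-40) = 87/87 = 1.0

1.0


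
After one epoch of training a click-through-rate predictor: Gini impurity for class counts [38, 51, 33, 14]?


Probabilities: [38/136, 51/136, 33/136, 14/136] ≈ [0.2794, 0.375, 0.2426, 0.1029]
Σpᵢ² = (1444 + 2601 + 1089 + 196)/136² = 5330/18496
Gini = 1 - Σpᵢ² = 1 - 5330/18496 = 0.7118

0.7118


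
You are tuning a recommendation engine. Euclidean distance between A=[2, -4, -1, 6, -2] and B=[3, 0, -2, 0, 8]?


d = √((2-3)² + (-4-0)² + (-1+ 2)² + (6-0)² + (-2-8)²)
  = √(1 + 16 + 1 + 36 + 100)
  = √154 = 12.4097

12.4097


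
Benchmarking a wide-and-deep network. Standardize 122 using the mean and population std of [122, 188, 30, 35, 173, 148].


μ = 116, σ = 62.5167
z = (122 - 116)/62.5167 = 0.096

0.096


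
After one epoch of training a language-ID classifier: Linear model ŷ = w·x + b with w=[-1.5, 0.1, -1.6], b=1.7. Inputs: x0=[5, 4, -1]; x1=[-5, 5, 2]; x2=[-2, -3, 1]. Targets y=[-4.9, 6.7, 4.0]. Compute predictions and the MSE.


ŷ0 = (-1.5)·(5) + (0.1)·(4) + (-1.6)·(-1) + 1.7 = -3.8
ŷ1 = (-1.5)·(-5) + (0.1)·(5) + (-1.6)·(2) + 1.7 = 6.5
ŷ2 = (-1.5)·(-2) + (0.1)·(-3) + (-1.6)·(1) + 1.7 = 2.8
errors² = [1.21, 0.04, 1.44]
MSE = 2.6900/3 = 0.8967

0.8967


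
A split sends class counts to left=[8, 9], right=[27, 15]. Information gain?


Parent = [35, 24], H_parent = 0.9748
H_left = 0.9975 (n=17), H_right = 0.9403 (n=42)
H_children = (17/59)·0.9975 + (42/59)·0.9403 = 0.9568
IG = 0.9748 - 0.9568 = 0.018

0.018


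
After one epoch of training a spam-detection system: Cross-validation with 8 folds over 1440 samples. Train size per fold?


Fold size = 1440/8 = 180
Training per fold = 1440 - 180 = 1260

1260


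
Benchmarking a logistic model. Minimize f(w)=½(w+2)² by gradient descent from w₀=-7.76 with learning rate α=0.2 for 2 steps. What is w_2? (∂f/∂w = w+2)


step 1: grad = -7.76+2 = -5.76; w = -7.76 - 0.2·(-5.76) = -6.608
step 2: grad = -6.608+2 = -4.608; w = -6.608 - 0.2·(-4.608) = -5.6864

-5.6864


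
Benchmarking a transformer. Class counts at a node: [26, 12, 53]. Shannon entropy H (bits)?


Probabilities: [26/91, 12/91, 53/91] ≈ [0.2857, 0.1319, 0.5824]
H = -((26/91)·log₂(26/91) + (12/91)·log₂(12/91) + (53/91)·log₂(53/91))
  = 1.356 bits

1.356 bits


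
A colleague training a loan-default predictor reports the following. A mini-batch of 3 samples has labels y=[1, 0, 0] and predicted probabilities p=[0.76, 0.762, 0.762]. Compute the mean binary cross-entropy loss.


L[0] = -ln(0.76) = 0.2744
L[1] = -ln(1-0.762) = -ln(0.238) = 1.4355
L[2] = -ln(1-0.762) = -ln(0.238) = 1.4355
mean = (0.2744 + 1.4355 + 1.4355)/3 = 1.0485

1.0485


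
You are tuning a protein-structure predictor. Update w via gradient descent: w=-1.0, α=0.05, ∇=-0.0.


w_new = w - α·∇
= -1.0 - 0.05·-0.0
= -1.0 - 0
= -1

-1


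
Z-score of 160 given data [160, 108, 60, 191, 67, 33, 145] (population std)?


μ = 109.1429, σ = 54.1992
z = (160 - 109.1429)/54.1992 = 0.9383

0.9383


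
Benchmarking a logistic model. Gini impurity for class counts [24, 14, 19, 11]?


Probabilities: [24/68, 14/68, 19/68, 11/68] ≈ [0.3529, 0.2059, 0.2794, 0.1618]
Σpᵢ² = (576 + 196 + 361 + 121)/68² = 1254/4624
Gini = 1 - Σpᵢ² = 1 - 1254/4624 = 0.7288

0.7288


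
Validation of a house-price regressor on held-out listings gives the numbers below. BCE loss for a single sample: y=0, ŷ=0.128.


BCE = -[y·ln(p) + (1-y)·ln(1-p)]
= -0 - 1·ln(1-0.128)
= -ln(0.872) = 0.137

0.137


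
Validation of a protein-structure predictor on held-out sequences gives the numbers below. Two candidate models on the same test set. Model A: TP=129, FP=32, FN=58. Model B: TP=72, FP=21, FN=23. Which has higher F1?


Model A: P=129/161=0.8012, R=129/187=0.6898, F1=2PR/(P+R)=2TP/(2TP+FP+FN)=258/348=0.7414
Model B: P=72/93=0.7742, R=72/95=0.7579, F1=2PR/(P+R)=2TP/(2TP+FP+FN)=144/188=0.766
0.7414 < 0.766 → Model B

Model B


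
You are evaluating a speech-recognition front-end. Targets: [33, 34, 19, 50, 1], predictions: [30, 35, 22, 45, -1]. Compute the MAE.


Absolute errors: |33-30|=3, |34-35|=1, |19-22|=3, |50-45|=5, |1+ 1|=2
Sum = 14
MAE = 14/5 = 14/5

14/5


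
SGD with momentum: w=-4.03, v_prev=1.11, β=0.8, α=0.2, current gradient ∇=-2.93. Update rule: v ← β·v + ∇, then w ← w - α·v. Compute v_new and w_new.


v_new = 0.8·1.11 - 2.93 = 0.888 - 2.93 = -2.042
w_new = -4.03 - 0.2·-2.042 = -4.03 + 0.4084 = -3.6216

v_new=-2.042, w_new=-3.6216


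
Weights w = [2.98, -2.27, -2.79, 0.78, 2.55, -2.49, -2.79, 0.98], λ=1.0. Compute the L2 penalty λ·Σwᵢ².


‖w‖₂² = (2.98)² + (-2.27)² + (-2.79)² + (0.78)² + (2.55)² + (-2.49)² + (-2.79)² + (0.98)²
     = 8.8804 + 5.1529 + 7.7841 + 0.6084 + 6.5025 + 6.2001 + 7.7841 + 0.9604
     = 43.8729
λ·‖w‖₂² = 1.0·43.8729 = 43.8729

43.8729


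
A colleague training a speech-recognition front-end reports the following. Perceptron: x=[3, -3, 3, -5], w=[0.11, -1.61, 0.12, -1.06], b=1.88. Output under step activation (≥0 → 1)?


z = (3)·(0.11) + (-3)·(-1.61) + (3)·(0.12) + (-5)·(-1.06) + 1.88
  = 12.7
step(z) = 1 (z≥0)

1


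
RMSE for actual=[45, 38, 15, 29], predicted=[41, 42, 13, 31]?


MSE = 40/4 = 10
RMSE = √(40/4) = 3.1623

3.1623


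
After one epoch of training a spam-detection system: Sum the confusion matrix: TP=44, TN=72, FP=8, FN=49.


Total = TP + TN + FP + FN
= 44 + 72 + 8 + 49
= 173
(Predicted positive: 52, predicted negative: 121)

173


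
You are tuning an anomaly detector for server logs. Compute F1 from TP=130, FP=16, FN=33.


Precision = 130/146 = 0.8904
Recall = 130/163 = 0.7975
F1 = 2·P·R/(P+R) = 2·TP/(2·TP+FP+FN) = 260/(260+16+33) = 260/309 = 0.8414

0.8414


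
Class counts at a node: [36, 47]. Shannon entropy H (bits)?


Probabilities: [36/83, 47/83] ≈ [0.4337, 0.5663]
H = -((36/83)·log₂(36/83) + (47/83)·log₂(47/83))
  = 0.9873 bits

0.9873 bits


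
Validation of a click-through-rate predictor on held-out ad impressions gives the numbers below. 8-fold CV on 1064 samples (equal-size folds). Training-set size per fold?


Fold size = 1064/8 = 133
Training per fold = 1064 - 133 = 931

931


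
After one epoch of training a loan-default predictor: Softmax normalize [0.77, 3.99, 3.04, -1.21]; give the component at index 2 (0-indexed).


Exponentials: e^0.77=2.1598, e^3.99=54.0549, e^3.04=20.9052, e^-1.21=0.2982
Sum = 77.4181
Softmax = [0.0279, 0.6982, 0.27, 0.0039]
p[2] = 20.9052/77.4181 = 0.27

0.27


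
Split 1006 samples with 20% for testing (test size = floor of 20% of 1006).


Test = ⌊1006·20/100⌋ = 201
Train = 1006 - 201 = 805

Train: 805, Test: 201


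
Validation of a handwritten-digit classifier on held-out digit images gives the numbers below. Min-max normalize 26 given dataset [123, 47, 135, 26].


min=26, max=135
(26-26)/(135-26) = 0/109 = 0.0

0.0


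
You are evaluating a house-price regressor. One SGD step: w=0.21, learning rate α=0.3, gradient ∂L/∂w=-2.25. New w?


w_new = w - α·∇
= 0.21 - 0.3·-2.25
= 0.21 + 0.675
= 0.885

0.885


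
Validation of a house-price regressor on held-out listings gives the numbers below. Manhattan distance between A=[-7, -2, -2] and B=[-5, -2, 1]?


d = |-7+ 5| + |-2+ 2| + |-2-1|
  = 2 + 0 + 3
  = 5

5


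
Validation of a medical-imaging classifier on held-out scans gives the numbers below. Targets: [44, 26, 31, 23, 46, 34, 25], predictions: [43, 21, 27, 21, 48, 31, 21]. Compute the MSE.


Squared errors: (44-43)²=1, (26-21)²=25, (31-27)²=16, (23-21)²=4, (46-48)²=4, (34-31)²=9, (25-21)²=16
Sum = 75
MSE = 75/7 = 75/7

75/7


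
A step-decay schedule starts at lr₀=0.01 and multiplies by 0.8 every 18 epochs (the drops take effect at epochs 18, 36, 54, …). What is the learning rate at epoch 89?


n_drops = ⌊89/18⌋ = 4
lr = 0.01·0.8^4 = 0.01·0.4096 = 0.004096

0.004096


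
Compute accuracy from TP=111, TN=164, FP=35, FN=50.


Accuracy = (TP+TN)/(TP+TN+FP+FN)
= (111+164)/(360)
= 275/360 = 76.39%

76.39%


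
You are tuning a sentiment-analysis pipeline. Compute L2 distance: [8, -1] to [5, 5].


d = √((8-5)² + (-1-5)²)
  = √(9 + 36)
  = √45 = 6.7082

6.7082


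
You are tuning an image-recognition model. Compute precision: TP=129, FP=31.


Precision = TP/(TP+FP)
= 129/(129+31)
= 129/160 = 80.62%

80.62%


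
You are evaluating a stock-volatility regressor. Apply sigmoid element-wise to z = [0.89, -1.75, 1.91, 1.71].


σ(0.89) = 1/(1+e^-0.89) = 0.7089
σ(-1.75) = 1/(1+e^1.75) = 0.148
σ(1.91) = 1/(1+e^-1.91) = 0.871
σ(1.71) = 1/(1+e^-1.71) = 0.8468
result = [0.7089, 0.148, 0.871, 0.8468]

[0.7089, 0.148, 0.871, 0.8468]


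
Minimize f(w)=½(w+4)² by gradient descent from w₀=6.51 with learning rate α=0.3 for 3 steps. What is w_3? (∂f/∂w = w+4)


step 1: grad = 6.51+4 = 10.51; w = 6.51 - 0.3·(10.51) = 3.357
step 2: grad = 3.357+4 = 7.357; w = 3.357 - 0.3·(7.357) = 1.1499
step 3: grad = 1.1499+4 = 5.1499; w = 1.1499 - 0.3·(5.1499) = -0.39507

-0.39507


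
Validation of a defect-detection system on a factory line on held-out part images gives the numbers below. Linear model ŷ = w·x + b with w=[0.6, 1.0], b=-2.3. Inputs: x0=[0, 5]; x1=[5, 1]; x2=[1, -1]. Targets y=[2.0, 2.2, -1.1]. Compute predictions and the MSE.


ŷ0 = (0.6)·(0) + (1.0)·(5) - 2.3 = 2.7
ŷ1 = (0.6)·(5) + (1.0)·(1) - 2.3 = 1.7
ŷ2 = (0.6)·(1) + (1.0)·(-1) - 2.3 = -2.7
errors² = [0.49, 0.25, 2.56]
MSE = 3.3000/3 = 1.1

1.1


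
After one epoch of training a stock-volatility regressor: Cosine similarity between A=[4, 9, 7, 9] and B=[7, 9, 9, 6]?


A·B = 4·7 + 9·9 + 7·9 + 9·6 = 226
‖A‖ = √227 = 15.0665, ‖B‖ = √247 = 15.7162
cos = 226/(√227·√247) = 226/√56069 = 0.9544

0.9544


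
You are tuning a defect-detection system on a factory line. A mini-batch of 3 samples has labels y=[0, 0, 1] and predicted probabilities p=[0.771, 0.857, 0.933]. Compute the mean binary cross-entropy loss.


L[0] = -ln(1-0.771) = -ln(0.229) = 1.474
L[1] = -ln(1-0.857) = -ln(0.143) = 1.9449
L[2] = -ln(0.933) = 0.0694
mean = (1.474 + 1.9449 + 0.0694)/3 = 1.1628

1.1628


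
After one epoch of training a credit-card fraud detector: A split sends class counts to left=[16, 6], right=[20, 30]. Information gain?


Parent = [36, 36], H_parent = 1
H_left = 0.8454 (n=22), H_right = 0.971 (n=50)
H_children = (22/72)·0.8454 + (50/72)·0.971 = 0.9326
IG = 1 - 0.9326 = 0.0674

0.0674


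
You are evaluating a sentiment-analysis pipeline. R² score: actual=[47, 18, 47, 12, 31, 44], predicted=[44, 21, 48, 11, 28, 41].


ȳ = 33.1667
SS_res = Σ(y-ŷ)² = 38
SS_tot = Σ(y-ȳ)² = 1182.83
R² = 1 - SS_res/SS_tot = 1 - 0.0321 = 0.9679

0.9679


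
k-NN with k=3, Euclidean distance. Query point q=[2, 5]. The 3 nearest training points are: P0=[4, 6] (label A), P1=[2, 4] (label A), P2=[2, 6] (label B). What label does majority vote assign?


d(q,P0) = 2.2361  (label A)
d(q,P1) = 1.0  (label A)
d(q,P2) = 1.0  (label B)
Votes: A=2, B=1
Majority → A

A


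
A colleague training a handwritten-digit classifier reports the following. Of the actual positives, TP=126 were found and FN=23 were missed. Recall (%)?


Recall = TP/(TP+FN)
= 126/(126+23)
= 126/149 = 84.56%

84.56%


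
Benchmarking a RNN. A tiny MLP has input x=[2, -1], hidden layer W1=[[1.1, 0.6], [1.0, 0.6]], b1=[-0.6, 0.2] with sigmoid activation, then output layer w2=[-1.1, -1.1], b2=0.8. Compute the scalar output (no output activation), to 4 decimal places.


z1[0] = (1.1)·(2) + (0.6)·(-1) - 0.6 = 1.0
z1[1] = (1.0)·(2) + (0.6)·(-1) + 0.2 = 1.6
h = sigmoid(z1) = [0.7311, 0.832]
output = (-1.1)·(0.7311) + (-1.1)·(0.832) + 0.8 = -0.9194

-0.9194


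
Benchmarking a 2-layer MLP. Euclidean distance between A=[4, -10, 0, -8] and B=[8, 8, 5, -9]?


d = √((4-8)² + (-10-8)² + (0-5)² + (-8+ 9)²)
  = √(16 + 324 + 25 + 1)
  = √366 = 19.1311

19.1311


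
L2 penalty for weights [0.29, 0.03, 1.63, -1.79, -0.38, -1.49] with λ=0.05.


‖w‖₂² = (0.29)² + (0.03)² + (1.63)² + (-1.79)² + (-0.38)² + (-1.49)²
     = 0.0841 + 0.0009 + 2.6569 + 3.2041 + 0.1444 + 2.2201
     = 8.3105
λ·‖w‖₂² = 0.05·8.3105 = 0.415525

0.415525


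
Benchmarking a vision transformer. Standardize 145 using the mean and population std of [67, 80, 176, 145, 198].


μ = 133.2, σ = 51.7355
z = (145 - 133.2)/51.7355 = 0.2281

0.2281


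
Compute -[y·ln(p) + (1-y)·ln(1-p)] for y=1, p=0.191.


BCE = -[y·ln(p) + (1-y)·ln(1-p)]
= -1·ln(0.191) - 0
= -ln(0.191) = 1.6555

1.6555


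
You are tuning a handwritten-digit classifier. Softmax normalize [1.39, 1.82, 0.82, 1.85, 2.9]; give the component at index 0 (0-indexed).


Exponentials: e^1.39=4.0149, e^1.82=6.1719, e^0.82=2.2705, e^1.85=6.3598, e^2.9=18.1741
Sum = 36.9912
Softmax = [0.1085, 0.1668, 0.0614, 0.1719, 0.4913]
p[0] = 4.0149/36.9912 = 0.1085

0.1085


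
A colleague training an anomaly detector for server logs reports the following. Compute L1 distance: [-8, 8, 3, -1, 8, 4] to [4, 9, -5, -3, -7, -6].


d = |-8-4| + |8-9| + |3+ 5| + |-1+ 3| + |8+ 7| + |4+ 6|
  = 12 + 1 + 8 + 2 + 15 + 10
  = 48

48


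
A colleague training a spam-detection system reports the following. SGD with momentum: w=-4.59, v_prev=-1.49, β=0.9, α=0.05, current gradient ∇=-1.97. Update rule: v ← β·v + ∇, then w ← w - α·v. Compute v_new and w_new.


v_new = 0.9·-1.49 - 1.97 = -1.341 - 1.97 = -3.311
w_new = -4.59 - 0.05·-3.311 = -4.59 + 0.16555 = -4.42445

v_new=-3.311, w_new=-4.42445


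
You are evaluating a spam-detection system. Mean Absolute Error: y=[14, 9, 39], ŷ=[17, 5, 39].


Absolute errors: |14-17|=3, |9-5|=4, |39-39|=0
Sum = 7
MAE = 7/3 = 7/3

7/3


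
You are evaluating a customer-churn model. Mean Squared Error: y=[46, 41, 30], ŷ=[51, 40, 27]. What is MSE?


Squared errors: (46-51)²=25, (41-40)²=1, (30-27)²=9
Sum = 35
MSE = 35/3 = 35/3

35/3


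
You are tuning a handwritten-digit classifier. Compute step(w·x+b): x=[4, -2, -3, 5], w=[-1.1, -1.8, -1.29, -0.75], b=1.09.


z = (4)·(-1.1) + (-2)·(-1.8) + (-3)·(-1.29) + (5)·(-0.75) + 1.09
  = 0.41
step(z) = 1 (z≥0)

1


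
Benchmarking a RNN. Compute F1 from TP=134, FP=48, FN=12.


Precision = 134/182 = 0.7363
Recall = 134/146 = 0.9178
F1 = 2·P·R/(P+R) = 2·TP/(2·TP+FP+FN) = 268/(268+48+12) = 268/328 = 0.8171

0.8171


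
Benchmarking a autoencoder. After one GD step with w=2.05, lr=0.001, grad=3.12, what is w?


w_new = w - α·∇
= 2.05 - 0.001·3.12
= 2.05 - 0.00312
= 2.04688

2.04688


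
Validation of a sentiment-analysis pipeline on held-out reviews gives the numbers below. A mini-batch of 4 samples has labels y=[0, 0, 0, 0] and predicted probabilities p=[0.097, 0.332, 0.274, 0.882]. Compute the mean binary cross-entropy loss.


L[0] = -ln(1-0.097) = -ln(0.903) = 0.102
L[1] = -ln(1-0.332) = -ln(0.668) = 0.4035
L[2] = -ln(1-0.274) = -ln(0.726) = 0.3202
L[3] = -ln(1-0.882) = -ln(0.118) = 2.1371
mean = (0.102 + 0.4035 + 0.3202 + 2.1371)/4 = 0.7407

0.7407


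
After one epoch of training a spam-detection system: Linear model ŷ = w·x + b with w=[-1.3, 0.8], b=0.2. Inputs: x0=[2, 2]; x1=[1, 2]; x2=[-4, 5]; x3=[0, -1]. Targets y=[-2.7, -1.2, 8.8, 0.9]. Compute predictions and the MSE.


ŷ0 = (-1.3)·(2) + (0.8)·(2) + 0.2 = -0.8
ŷ1 = (-1.3)·(1) + (0.8)·(2) + 0.2 = 0.5
ŷ2 = (-1.3)·(-4) + (0.8)·(5) + 0.2 = 9.4
ŷ3 = (-1.3)·(0) + (0.8)·(-1) + 0.2 = -0.6
errors² = [3.61, 2.89, 0.36, 2.25]
MSE = 9.1100/4 = 2.2775

2.2775


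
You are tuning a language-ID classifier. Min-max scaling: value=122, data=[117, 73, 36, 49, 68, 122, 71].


min=36, max=122
(122-36)/(122-36) = 86/86 = 1.0

1.0


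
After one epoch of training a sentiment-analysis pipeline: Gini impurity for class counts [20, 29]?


Probabilities: [20/49, 29/49] ≈ [0.4082, 0.5918]
Σpᵢ² = (400 + 841)/49² = 1241/2401
Gini = 1 - Σpᵢ² = 1 - 1241/2401 = 0.4831

0.4831


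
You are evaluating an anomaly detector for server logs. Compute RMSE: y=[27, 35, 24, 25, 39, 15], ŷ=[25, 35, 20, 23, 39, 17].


MSE = 28/6 = 4.6667
RMSE = √(28/6) = 2.1602

2.1602


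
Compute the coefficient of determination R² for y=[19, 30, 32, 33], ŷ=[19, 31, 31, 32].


ȳ = 28.5
SS_res = Σ(y-ŷ)² = 3
SS_tot = Σ(y-ȳ)² = 125
R² = 1 - SS_res/SS_tot = 1 - 0.024 = 0.976

0.976


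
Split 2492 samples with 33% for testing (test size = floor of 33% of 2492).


Test = ⌊2492·33/100⌋ = 822
Train = 2492 - 822 = 1670

Train: 1670, Test: 822


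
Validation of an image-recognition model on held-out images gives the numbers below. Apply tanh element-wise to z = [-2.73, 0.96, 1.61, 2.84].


tanh(-2.73) = -0.9915
tanh(0.96) = 0.7443
tanh(1.61) = 0.9232
tanh(2.84) = 0.9932
result = [-0.9915, 0.7443, 0.9232, 0.9932]

[-0.9915, 0.7443, 0.9232, 0.9932]


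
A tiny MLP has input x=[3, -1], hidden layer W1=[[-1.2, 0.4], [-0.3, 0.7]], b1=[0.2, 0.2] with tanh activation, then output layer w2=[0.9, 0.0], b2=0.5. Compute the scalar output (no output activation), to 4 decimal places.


z1[0] = (-1.2)·(3) + (0.4)·(-1) + 0.2 = -3.8
z1[1] = (-0.3)·(3) + (0.7)·(-1) + 0.2 = -1.4
h = tanh(z1) = [-0.999, -0.8854]
output = (0.9)·(-0.999) + (0.0)·(-0.8854) + 0.5 = -0.3991

-0.3991


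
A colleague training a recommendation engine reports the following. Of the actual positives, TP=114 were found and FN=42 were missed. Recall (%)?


Recall = TP/(TP+FN)
= 114/(114+42)
= 114/156 = 73.08%

73.08%


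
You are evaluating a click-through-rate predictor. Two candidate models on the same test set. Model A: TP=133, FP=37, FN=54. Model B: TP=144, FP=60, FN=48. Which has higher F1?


Model A: P=133/170=0.7824, R=133/187=0.7112, F1=2PR/(P+R)=2TP/(2TP+FP+FN)=266/357=0.7451
Model B: P=144/204=0.7059, R=144/192=0.75, F1=2PR/(P+R)=2TP/(2TP+FP+FN)=288/396=0.7273
0.7451 > 0.7273 → Model A

Model A


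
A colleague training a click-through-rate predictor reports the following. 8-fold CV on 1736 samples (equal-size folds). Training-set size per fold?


Fold size = 1736/8 = 217
Training per fold = 1736 - 217 = 1519

1519


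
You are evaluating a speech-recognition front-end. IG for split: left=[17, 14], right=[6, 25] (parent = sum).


Parent = [23, 39], H_parent = 0.9514
H_left = 0.9932 (n=31), H_right = 0.7088 (n=31)
H_children = (31/62)·0.9932 + (31/62)·0.7088 = 0.851
IG = 0.9514 - 0.851 = 0.1004

0.1004


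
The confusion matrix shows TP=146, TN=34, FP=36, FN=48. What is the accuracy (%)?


Accuracy = (TP+TN)/(TP+TN+FP+FN)
= (146+34)/(264)
= 180/264 = 68.18%

68.18%


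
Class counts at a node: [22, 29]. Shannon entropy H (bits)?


Probabilities: [22/51, 29/51] ≈ [0.4314, 0.5686]
H = -((22/51)·log₂(22/51) + (29/51)·log₂(29/51))
  = 0.9864 bits

0.9864 bits


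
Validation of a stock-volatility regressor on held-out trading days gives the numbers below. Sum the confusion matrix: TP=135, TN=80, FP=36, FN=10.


Total = TP + TN + FP + FN
= 135 + 80 + 36 + 10
= 261
(Predicted positive: 171, predicted negative: 90)

261


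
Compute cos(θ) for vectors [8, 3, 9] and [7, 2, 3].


A·B = 8·7 + 3·2 + 9·3 = 89
‖A‖ = √154 = 12.4097, ‖B‖ = √62 = 7.874
cos = 89/(√154·√62) = 89/√9548 = 0.9108

0.9108


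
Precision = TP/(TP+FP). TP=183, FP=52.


Precision = TP/(TP+FP)
= 183/(183+52)
= 183/235 = 77.87%

77.87%


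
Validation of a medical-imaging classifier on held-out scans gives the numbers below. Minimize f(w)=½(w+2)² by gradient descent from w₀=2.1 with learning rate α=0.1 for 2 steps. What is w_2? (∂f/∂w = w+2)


step 1: grad = 2.1+2 = 4.1; w = 2.1 - 0.1·(4.1) = 1.69
step 2: grad = 1.69+2 = 3.69; w = 1.69 - 0.1·(3.69) = 1.321

1.321


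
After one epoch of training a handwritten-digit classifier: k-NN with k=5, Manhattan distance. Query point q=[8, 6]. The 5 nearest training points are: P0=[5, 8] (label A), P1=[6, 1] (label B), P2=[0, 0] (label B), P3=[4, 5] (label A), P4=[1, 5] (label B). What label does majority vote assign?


d(q,P0) = 5  (label A)
d(q,P1) = 7  (label B)
d(q,P2) = 14  (label B)
d(q,P3) = 5  (label A)
d(q,P4) = 8  (label B)
Votes: A=2, B=3
Majority → B

B


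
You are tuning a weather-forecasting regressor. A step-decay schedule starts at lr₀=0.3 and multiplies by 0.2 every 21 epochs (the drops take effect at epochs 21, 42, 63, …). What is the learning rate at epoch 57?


n_drops = ⌊57/21⌋ = 2
lr = 0.3·0.2^2 = 0.3·0.04 = 0.012

0.012


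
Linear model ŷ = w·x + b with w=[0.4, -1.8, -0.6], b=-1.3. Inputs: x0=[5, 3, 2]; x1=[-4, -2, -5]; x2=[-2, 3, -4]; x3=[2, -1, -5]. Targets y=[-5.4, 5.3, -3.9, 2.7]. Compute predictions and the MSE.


ŷ0 = (0.4)·(5) + (-1.8)·(3) + (-0.6)·(2) - 1.3 = -5.9
ŷ1 = (0.4)·(-4) + (-1.8)·(-2) + (-0.6)·(-5) - 1.3 = 3.7
ŷ2 = (0.4)·(-2) + (-1.8)·(3) + (-0.6)·(-4) - 1.3 = -5.1
ŷ3 = (0.4)·(2) + (-1.8)·(-1) + (-0.6)·(-5) - 1.3 = 4.3
errors² = [0.25, 2.56, 1.44, 2.56]
MSE = 6.8100/4 = 1.7025

1.7025


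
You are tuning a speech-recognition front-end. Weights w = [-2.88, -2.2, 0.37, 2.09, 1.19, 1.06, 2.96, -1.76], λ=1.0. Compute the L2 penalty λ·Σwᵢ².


‖w‖₂² = (-2.88)² + (-2.2)² + (0.37)² + (2.09)² + (1.19)² + (1.06)² + (2.96)² + (-1.76)²
     = 8.2944 + 4.84 + 0.1369 + 4.3681 + 1.4161 + 1.1236 + 8.7616 + 3.0976
     = 32.0383
λ·‖w‖₂² = 1.0·32.0383 = 32.0383

32.0383


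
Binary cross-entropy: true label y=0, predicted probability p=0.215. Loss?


BCE = -[y·ln(p) + (1-y)·ln(1-p)]
= -0 - 1·ln(1-0.215)
= -ln(0.785) = 0.2421

0.2421


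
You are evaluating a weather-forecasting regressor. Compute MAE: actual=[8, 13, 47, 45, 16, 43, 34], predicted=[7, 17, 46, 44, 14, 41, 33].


Absolute errors: |8-7|=1, |13-17|=4, |47-46|=1, |45-44|=1, |16-14|=2, |43-41|=2, |34-33|=1
Sum = 12
MAE = 12/7 = 12/7

12/7


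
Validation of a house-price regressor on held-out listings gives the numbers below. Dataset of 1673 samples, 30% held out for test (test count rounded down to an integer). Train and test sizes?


Test = ⌊1673·30/100⌋ = 501
Train = 1673 - 501 = 1172

Train: 1172, Test: 501


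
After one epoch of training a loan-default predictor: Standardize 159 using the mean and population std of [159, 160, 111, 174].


μ = 151, σ = 23.8432
z = (159 - 151)/23.8432 = 0.3355

0.3355


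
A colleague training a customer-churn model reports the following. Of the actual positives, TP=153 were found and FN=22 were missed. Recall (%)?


Recall = TP/(TP+FN)
= 153/(153+22)
= 153/175 = 87.43%

87.43%


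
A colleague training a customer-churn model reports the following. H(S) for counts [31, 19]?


Probabilities: [31/50, 19/50] ≈ [0.62, 0.38]
H = -((31/50)·log₂(31/50) + (19/50)·log₂(19/50))
  = 0.958 bits

0.958 bits


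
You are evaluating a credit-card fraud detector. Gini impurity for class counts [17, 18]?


Probabilities: [17/35, 18/35] ≈ [0.4857, 0.5143]
Σpᵢ² = (289 + 324)/35² = 613/1225
Gini = 1 - Σpᵢ² = 1 - 613/1225 = 0.4996

0.4996


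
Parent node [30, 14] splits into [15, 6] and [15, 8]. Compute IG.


Parent = [30, 14], H_parent = 0.9024
H_left = 0.8631 (n=21), H_right = 0.9321 (n=23)
H_children = (21/44)·0.8631 + (23/44)·0.9321 = 0.8992
IG = 0.9024 - 0.8992 = 0.0032

0.0032


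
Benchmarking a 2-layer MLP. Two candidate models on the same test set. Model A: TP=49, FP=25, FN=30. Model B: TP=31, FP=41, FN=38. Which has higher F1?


Model A: P=49/74=0.6622, R=49/79=0.6203, F1=2PR/(P+R)=2TP/(2TP+FP+FN)=98/153=0.6405
Model B: P=31/72=0.4306, R=31/69=0.4493, F1=2PR/(P+R)=2TP/(2TP+FP+FN)=62/141=0.4397
0.6405 > 0.4397 → Model A

Model A


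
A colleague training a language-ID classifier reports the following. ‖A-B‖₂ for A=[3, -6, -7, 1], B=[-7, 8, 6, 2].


d = √((3+ 7)² + (-6-8)² + (-7-6)² + (1-2)²)
  = √(100 + 196 + 169 + 1)
  = √466 = 21.587

21.587


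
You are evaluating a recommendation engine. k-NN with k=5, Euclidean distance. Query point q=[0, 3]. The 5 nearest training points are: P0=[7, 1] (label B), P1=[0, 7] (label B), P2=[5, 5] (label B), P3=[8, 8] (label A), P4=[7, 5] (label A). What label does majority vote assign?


d(q,P0) = 7.2801  (label B)
d(q,P1) = 4.0  (label B)
d(q,P2) = 5.3852  (label B)
d(q,P3) = 9.434  (label A)
d(q,P4) = 7.2801  (label A)
Votes: A=2, B=3
Majority → B

B


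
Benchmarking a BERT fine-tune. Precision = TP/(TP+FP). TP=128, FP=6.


Precision = TP/(TP+FP)
= 128/(128+6)
= 128/134 = 95.52%

95.52%


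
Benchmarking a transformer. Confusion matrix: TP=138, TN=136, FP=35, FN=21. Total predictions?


Total = TP + TN + FP + FN
= 138 + 136 + 35 + 21
= 330
(Predicted positive: 173, predicted negative: 157)

330


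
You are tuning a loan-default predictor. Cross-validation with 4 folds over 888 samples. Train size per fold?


Fold size = 888/4 = 222
Training per fold = 888 - 222 = 666

666


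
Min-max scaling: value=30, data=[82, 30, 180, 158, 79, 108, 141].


min=30, max=180
(30-30)/(180-30) = 0/150 = 0.0

0.0
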